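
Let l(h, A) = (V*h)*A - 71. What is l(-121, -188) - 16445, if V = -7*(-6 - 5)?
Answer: 1735080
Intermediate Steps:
V = 77 (V = -7*(-11) = 77)
l(h, A) = -71 + 77*A*h (l(h, A) = (77*h)*A - 71 = 77*A*h - 71 = -71 + 77*A*h)
l(-121, -188) - 16445 = (-71 + 77*(-188)*(-121)) - 16445 = (-71 + 1751596) - 16445 = 1751525 - 16445 = 1735080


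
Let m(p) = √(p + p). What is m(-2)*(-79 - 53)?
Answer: -264*I ≈ -264.0*I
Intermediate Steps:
m(p) = √2*√p (m(p) = √(2*p) = √2*√p)
m(-2)*(-79 - 53) = (√2*√(-2))*(-79 - 53) = (√2*(I*√2))*(-132) = (2*I)*(-132) = -264*I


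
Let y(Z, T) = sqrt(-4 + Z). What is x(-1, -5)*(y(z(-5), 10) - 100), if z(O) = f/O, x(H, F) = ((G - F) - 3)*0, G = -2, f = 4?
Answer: 0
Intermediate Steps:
x(H, F) = 0 (x(H, F) = ((-2 - F) - 3)*0 = (-5 - F)*0 = 0)
z(O) = 4/O
x(-1, -5)*(y(z(-5), 10) - 100) = 0*(sqrt(-4 + 4/(-5)) - 100) = 0*(sqrt(-4 + 4*(-1/5)) - 100) = 0*(sqrt(-4 - 4/5) - 100) = 0*(sqrt(-24/5) - 100) = 0*(2*I*sqrt(30)/5 - 100) = 0*(-100 + 2*I*sqrt(30)/5) = 0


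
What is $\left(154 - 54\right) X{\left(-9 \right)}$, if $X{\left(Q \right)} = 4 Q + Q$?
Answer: $-4500$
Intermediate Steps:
$X{\left(Q \right)} = 5 Q$
$\left(154 - 54\right) X{\left(-9 \right)} = \left(154 - 54\right) 5 \left(-9\right) = 100 \left(-45\right) = -4500$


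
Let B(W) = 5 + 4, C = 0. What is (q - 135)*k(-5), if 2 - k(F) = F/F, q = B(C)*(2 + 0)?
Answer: -117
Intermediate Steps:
B(W) = 9
q = 18 (q = 9*(2 + 0) = 9*2 = 18)
k(F) = 1 (k(F) = 2 - F/F = 2 - 1*1 = 2 - 1 = 1)
(q - 135)*k(-5) = (18 - 135)*1 = -117*1 = -117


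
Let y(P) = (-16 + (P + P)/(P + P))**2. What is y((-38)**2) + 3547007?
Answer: 3547232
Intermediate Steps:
y(P) = 225 (y(P) = (-16 + (2*P)/((2*P)))**2 = (-16 + (2*P)*(1/(2*P)))**2 = (-16 + 1)**2 = (-15)**2 = 225)
y((-38)**2) + 3547007 = 225 + 3547007 = 3547232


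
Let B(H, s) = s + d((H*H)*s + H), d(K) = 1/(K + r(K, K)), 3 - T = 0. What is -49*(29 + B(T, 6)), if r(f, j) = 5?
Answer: -106379/62 ≈ -1715.8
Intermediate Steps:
T = 3 (T = 3 - 1*0 = 3 + 0 = 3)
d(K) = 1/(5 + K) (d(K) = 1/(K + 5) = 1/(5 + K))
B(H, s) = s + 1/(5 + H + s*H²) (B(H, s) = s + 1/(5 + ((H*H)*s + H)) = s + 1/(5 + (H²*s + H)) = s + 1/(5 + (s*H² + H)) = s + 1/(5 + (H + s*H²)) = s + 1/(5 + H + s*H²))
-49*(29 + B(T, 6)) = -49*(29 + (6 + 1/(5 + 3*(1 + 3*6)))) = -49*(29 + (6 + 1/(5 + 3*(1 + 18)))) = -49*(29 + (6 + 1/(5 + 3*19))) = -49*(29 + (6 + 1/(5 + 57))) = -49*(29 + (6 + 1/62)) = -49*(29 + 373/62) = -49*2171/62 = -106379/62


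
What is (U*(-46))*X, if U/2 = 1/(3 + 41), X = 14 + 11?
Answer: -575/11 ≈ -52.273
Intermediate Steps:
X = 25
U = 1/22 (U = 2/(3 + 41) = 2/44 = 2*(1/44) = 1/22 ≈ 0.045455)
(U*(-46))*X = ((1/22)*(-46))*25 = -23/11*25 = -575/11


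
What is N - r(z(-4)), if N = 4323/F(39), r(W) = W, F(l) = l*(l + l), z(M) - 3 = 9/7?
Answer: -20333/7098 ≈ -2.8646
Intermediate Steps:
z(M) = 30/7 (z(M) = 3 + 9/7 = 30/7)
F(l) = 2*l² (F(l) = l*(2*l) = 2*l²)
N = 1441/1014 (N = 4323/((2*39²)) = 4323/((2*1521)) = 4323/3042 = 4323*(1/3042) = 1441/1014 ≈ 1.4211)
N - r(z(-4)) = 1441/1014 - 1*30/7 = 1441/1014 - 30/7 = -20333/7098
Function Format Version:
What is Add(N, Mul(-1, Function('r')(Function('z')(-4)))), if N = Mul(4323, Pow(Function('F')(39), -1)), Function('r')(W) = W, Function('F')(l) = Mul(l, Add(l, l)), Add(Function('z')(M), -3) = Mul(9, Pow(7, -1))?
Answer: Rational(-20333, 7098) ≈ -2.8646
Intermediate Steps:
Function('z')(M) = Rational(30, 7) (Function('z')(M) = Add(3, Mul(9, Pow(7, -1))) = Add(3, Mul(9, Rational(1, 7))) = Add(3, Rational(9, 7)) = Rational(30, 7))
Function('F')(l) = Mul(2, Pow(l, 2)) (Function('F')(l) = Mul(l, Mul(2, l)) = Mul(2, Pow(l, 2)))
N = Rational(1441, 1014) (N = Mul(4323, Pow(Mul(2, Pow(39, 2)), -1)) = Mul(4323, Pow(Mul(2, 1521), -1)) = Mul(4323, Pow(3042, -1)) = Mul(4323, Rational(1, 3042)) = Rational(1441, 1014) ≈ 1.4211)
Add(N, Mul(-1, Function('r')(Function('z')(-4)))) = Add(Rational(1441, 1014), Mul(-1, Rational(30, 7))) = Add(Rational(1441, 1014), Rational(-30, 7)) = Rational(-20333, 7098)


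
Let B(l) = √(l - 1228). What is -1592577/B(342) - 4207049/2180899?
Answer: -601007/311557 + 1592577*I*√886/886 ≈ -1.929 + 53504.0*I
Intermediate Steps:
B(l) = √(-1228 + l)
-1592577/B(342) - 4207049/2180899 = -1592577/√(-1228 + 342) - 4207049/2180899 = -1592577*(-I*√886/886) - 4207049*1/2180899 = -1592577*(-I*√886/886) - 601007/311557 = -(-1592577)*I*√886/886 - 601007/311557 = 1592577*I*√886/886 - 601007/311557 = -601007/311557 + 1592577*I*√886/886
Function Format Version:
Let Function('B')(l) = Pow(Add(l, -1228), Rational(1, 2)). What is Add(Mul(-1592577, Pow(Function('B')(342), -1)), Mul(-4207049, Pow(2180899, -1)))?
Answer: Add(Rational(-601007, 311557), Mul(Rational(1592577, 886), I, Pow(886, Rational(1, 2)))) ≈ Add(-1.9290, Mul(53504., I))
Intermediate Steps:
Function('B')(l) = Pow(Add(-1228, l), Rational(1, 2))
Add(Mul(-1592577, Pow(Function('B')(342), -1)), Mul(-4207049, Pow(2180899, -1))) = Add(Mul(-1592577, Pow(Pow(Add(-1228, 342), Rational(1, 2)), -1)), Mul(-4207049, Pow(2180899, -1))) = Add(Mul(-1592577, Pow(Pow(-886, Rational(1, 2)), -1)), Mul(-4207049, Rational(1, 2180899))) = Add(Mul(-1592577, Pow(Mul(I, Pow(886, Rational(1, 2))), -1)), Rational(-601007, 311557)) = Add(Mul(-1592577, Mul(Rational(-1, 886), I, Pow(886, Rational(1, 2)))), Rational(-601007, 311557)) = Add(Mul(Rational(1592577, 886), I, Pow(886, Rational(1, 2))), Rational(-601007, 311557)) = Add(Rational(-601007, 311557), Mul(Rational(1592577, 886), I, Pow(886, Rational(1, 2))))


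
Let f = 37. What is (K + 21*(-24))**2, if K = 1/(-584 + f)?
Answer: 76004424721/299209 ≈ 2.5402e+5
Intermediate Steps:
K = -1/547 (K = 1/(-584 + 37) = 1/(-547) = -1/547 ≈ -0.0018282)
(K + 21*(-24))**2 = (-1/547 + 21*(-24))**2 = (-1/547 - 504)**2 = (-275689/547)**2 = 76004424721/299209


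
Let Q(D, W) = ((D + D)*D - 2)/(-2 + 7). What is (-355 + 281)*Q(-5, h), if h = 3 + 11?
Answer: -3552/5 ≈ -710.40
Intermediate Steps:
h = 14
Q(D, W) = -⅖ + 2*D²/5 (Q(D, W) = ((2*D)*D - 2)/5 = (2*D² - 2)*(⅕) = (-2 + 2*D²)*(⅕) = -⅖ + 2*D²/5)
(-355 + 281)*Q(-5, h) = (-355 + 281)*(-⅖ + (⅖)*(-5)²) = -74*(-⅖ + (⅖)*25) = -74*(-⅖ + 10) = -74*48/5 = -3552/5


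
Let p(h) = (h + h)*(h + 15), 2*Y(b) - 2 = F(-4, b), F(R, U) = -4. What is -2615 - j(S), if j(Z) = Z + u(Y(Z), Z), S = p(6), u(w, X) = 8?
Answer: -2875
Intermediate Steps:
Y(b) = -1 (Y(b) = 1 + (½)*(-4) = 1 - 2 = -1)
p(h) = 2*h*(15 + h) (p(h) = (2*h)*(15 + h) = 2*h*(15 + h))
S = 252 (S = 2*6*(15 + 6) = 2*6*21 = 252)
j(Z) = 8 + Z (j(Z) = Z + 8 = 8 + Z)
-2615 - j(S) = -2615 - (8 + 252) = -2615 - 1*260 = -2615 - 260 = -2875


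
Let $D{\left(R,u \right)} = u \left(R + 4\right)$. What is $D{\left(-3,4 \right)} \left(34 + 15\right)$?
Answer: $196$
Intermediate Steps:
$D{\left(R,u \right)} = u \left(4 + R\right)$
$D{\left(-3,4 \right)} \left(34 + 15\right) = 4 \left(4 - 3\right) \left(34 + 15\right) = 4 \cdot 1 \cdot 49 = 4 \cdot 49 = 196$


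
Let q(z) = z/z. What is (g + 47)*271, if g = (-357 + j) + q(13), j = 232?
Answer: -20867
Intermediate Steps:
q(z) = 1
g = -124 (g = (-357 + 232) + 1 = -125 + 1 = -124)
(g + 47)*271 = (-124 + 47)*271 = -77*271 = -20867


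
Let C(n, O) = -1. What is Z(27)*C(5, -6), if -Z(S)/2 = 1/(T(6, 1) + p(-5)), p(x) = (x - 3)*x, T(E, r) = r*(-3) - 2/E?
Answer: 3/55 ≈ 0.054545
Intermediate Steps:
T(E, r) = -3*r - 2/E
p(x) = x*(-3 + x) (p(x) = (-3 + x)*x = x*(-3 + x))
Z(S) = -3/55 (Z(S) = -2/((-3*1 - 2/6) - 5*(-3 - 5)) = -2/((-3 - 2*1/6) - 5*(-8)) = -2/((-3 - 1/3) + 40) = -2/(-10/3 + 40) = -2/110/3 = -2*3/110 = -3/55)
Z(27)*C(5, -6) = -3/55*(-1) = 3/55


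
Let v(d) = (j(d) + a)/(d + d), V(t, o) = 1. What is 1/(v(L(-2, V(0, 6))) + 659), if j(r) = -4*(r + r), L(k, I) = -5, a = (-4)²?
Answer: 5/3267 ≈ 0.0015305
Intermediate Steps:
a = 16
j(r) = -8*r
v(d) = (16 - 8*d)/(2*d) (v(d) = (-8*d + 16)/(d + d) = (16 - 8*d)/((2*d)) = (16 - 8*d)*(1/(2*d)) = (16 - 8*d)/(2*d))
1/(v(L(-2, V(0, 6))) + 659) = 1/((-4 + 8/(-5)) + 659) = 1/((-4 + 8*(-⅕)) + 659) = 1/((-4 - 8/5) + 659) = 1/(-28/5 + 659) = 1/(3267/5) = 5/3267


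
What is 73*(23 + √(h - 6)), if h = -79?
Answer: 1679 + 73*I*√85 ≈ 1679.0 + 673.03*I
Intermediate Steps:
73*(23 + √(h - 6)) = 73*(23 + √(-79 - 6)) = 73*(23 + √(-85)) = 73*(23 + I*√85) = 1679 + 73*I*√85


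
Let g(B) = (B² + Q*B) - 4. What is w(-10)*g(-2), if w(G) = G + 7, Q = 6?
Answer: 36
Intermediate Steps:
w(G) = 7 + G
g(B) = -4 + B² + 6*B (g(B) = (B² + 6*B) - 4 = -4 + B² + 6*B)
w(-10)*g(-2) = (7 - 10)*(-4 + (-2)² + 6*(-2)) = -3*(-4 + 4 - 12) = -3*(-12) = 36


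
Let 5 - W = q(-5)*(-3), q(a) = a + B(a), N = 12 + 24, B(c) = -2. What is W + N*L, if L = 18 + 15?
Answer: 1172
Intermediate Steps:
L = 33
N = 36
q(a) = -2 + a (q(a) = a - 2 = -2 + a)
W = -16 (W = 5 - (-2 - 5)*(-3) = 5 - (-7)*(-3) = 5 - 1*21 = 5 - 21 = -16)
W + N*L = -16 + 36*33 = -16 + 1188 = 1172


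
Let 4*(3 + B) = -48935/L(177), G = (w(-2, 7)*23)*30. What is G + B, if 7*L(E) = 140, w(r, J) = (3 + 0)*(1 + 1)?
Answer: 56405/16 ≈ 3525.3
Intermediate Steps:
w(r, J) = 6 (w(r, J) = 3*2 = 6)
L(E) = 20 (L(E) = (1/7)*140 = 20)
G = 4140 (G = (6*23)*30 = 138*30 = 4140)
B = -9835/16 (B = -3 + (-48935/20)/4 = -3 + (-48935*1/20)/4 = -3 + (1/4)*(-9787/4) = -3 - 9787/16 = -9835/16 ≈ -614.69)
G + B = 4140 - 9835/16 = 56405/16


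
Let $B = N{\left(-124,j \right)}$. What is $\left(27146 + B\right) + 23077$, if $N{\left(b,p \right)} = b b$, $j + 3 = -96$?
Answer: $65599$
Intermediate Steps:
$j = -99$ ($j = -3 - 96 = -99$)
$N{\left(b,p \right)} = b^{2}$
$B = 15376$ ($B = \left(-124\right)^{2} = 15376$)
$\left(27146 + B\right) + 23077 = \left(27146 + 15376\right) + 23077 = 42522 + 23077 = 65599$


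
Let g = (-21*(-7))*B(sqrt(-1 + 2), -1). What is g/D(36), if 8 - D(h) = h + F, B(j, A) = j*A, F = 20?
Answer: 49/16 ≈ 3.0625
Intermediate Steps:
B(j, A) = A*j
D(h) = -12 - h (D(h) = 8 - (h + 20) = 8 - (20 + h) = 8 + (-20 - h) = -12 - h)
g = -147 (g = (-21*(-7))*(-sqrt(-1 + 2)) = 147*(-sqrt(1)) = 147*(-1*1) = 147*(-1) = -147)
g/D(36) = -147/(-12 - 1*36) = -147/(-12 - 36) = -147/(-48) = -147*(-1/48) = 49/16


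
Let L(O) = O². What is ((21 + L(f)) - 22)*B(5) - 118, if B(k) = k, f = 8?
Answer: 197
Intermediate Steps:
((21 + L(f)) - 22)*B(5) - 118 = ((21 + 8²) - 22)*5 - 118 = ((21 + 64) - 22)*5 - 118 = (85 - 22)*5 - 118 = 63*5 - 118 = 315 - 118 = 197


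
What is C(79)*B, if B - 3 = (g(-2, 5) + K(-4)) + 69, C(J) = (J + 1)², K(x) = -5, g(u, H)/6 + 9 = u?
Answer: 6400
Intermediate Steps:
g(u, H) = -54 + 6*u
C(J) = (1 + J)²
B = 1 (B = 3 + (((-54 + 6*(-2)) - 5) + 69) = 3 + (((-54 - 12) - 5) + 69) = 3 + ((-66 - 5) + 69) = 3 + (-71 + 69) = 3 - 2 = 1)
C(79)*B = (1 + 79)²*1 = 80²*1 = 6400*1 = 6400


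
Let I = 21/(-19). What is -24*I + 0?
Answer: 504/19 ≈ 26.526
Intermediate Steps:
I = -21/19 (I = 21*(-1/19) = -21/19 ≈ -1.1053)
-24*I + 0 = -24*(-21/19) + 0 = 504/19 + 0 = 504/19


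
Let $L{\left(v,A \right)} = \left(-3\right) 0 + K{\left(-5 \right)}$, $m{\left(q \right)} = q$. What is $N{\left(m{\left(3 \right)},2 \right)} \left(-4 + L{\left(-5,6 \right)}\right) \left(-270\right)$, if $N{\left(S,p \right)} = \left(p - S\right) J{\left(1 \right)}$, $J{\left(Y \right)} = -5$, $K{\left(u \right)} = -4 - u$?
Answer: $4050$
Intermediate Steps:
$L{\left(v,A \right)} = 1$ ($L{\left(v,A \right)} = \left(-3\right) 0 - -1 = 0 + \left(-4 + 5\right) = 0 + 1 = 1$)
$N{\left(S,p \right)} = - 5 p + 5 S$ ($N{\left(S,p \right)} = \left(p - S\right) \left(-5\right) = - 5 p + 5 S$)
$N{\left(m{\left(3 \right)},2 \right)} \left(-4 + L{\left(-5,6 \right)}\right) \left(-270\right) = \left(\left(-5\right) 2 + 5 \cdot 3\right) \left(-4 + 1\right) \left(-270\right) = \left(-10 + 15\right) \left(-3\right) \left(-270\right) = 5 \left(-3\right) \left(-270\right) = \left(-15\right) \left(-270\right) = 4050$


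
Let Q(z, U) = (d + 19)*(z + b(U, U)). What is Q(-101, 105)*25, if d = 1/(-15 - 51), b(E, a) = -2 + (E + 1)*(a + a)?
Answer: 694068025/66 ≈ 1.0516e+7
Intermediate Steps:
b(E, a) = -2 + 2*a*(1 + E) (b(E, a) = -2 + (1 + E)*(2*a) = -2 + 2*a*(1 + E))
d = -1/66 (d = 1/(-66) = -1/66 ≈ -0.015152)
Q(z, U) = -1253/33 + 1253*U/33 + 1253*U²/33 + 1253*z/66 (Q(z, U) = (-1/66 + 19)*(z + (-2 + 2*U + 2*U*U)) = 1253*(z + (-2 + 2*U + 2*U²))/66 = 1253*(-2 + z + 2*U + 2*U²)/66 = -1253/33 + 1253*U/33 + 1253*U²/33 + 1253*z/66)
Q(-101, 105)*25 = (-1253/33 + (1253/33)*105 + (1253/33)*105² + (1253/66)*(-101))*25 = (-1253/33 + 43855/11 + (1253/33)*11025 - 126553/66)*25 = (-1253/33 + 43855/11 + 4604775/11 - 126553/66)*25 = (27762721/66)*25 = 694068025/66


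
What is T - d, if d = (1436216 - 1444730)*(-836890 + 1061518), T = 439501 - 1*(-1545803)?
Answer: 1914468096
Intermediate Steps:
T = 1985304 (T = 439501 + 1545803 = 1985304)
d = -1912482792 (d = -8514*224628 = -1912482792)
T - d = 1985304 - 1*(-1912482792) = 1985304 + 1912482792 = 1914468096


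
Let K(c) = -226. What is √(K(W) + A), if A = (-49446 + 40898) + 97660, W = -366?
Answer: 7*√1814 ≈ 298.14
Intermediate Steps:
A = 89112 (A = -8548 + 97660 = 89112)
√(K(W) + A) = √(-226 + 89112) = √88886 = 7*√1814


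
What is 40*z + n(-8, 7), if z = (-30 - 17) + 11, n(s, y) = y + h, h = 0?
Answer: -1433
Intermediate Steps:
n(s, y) = y (n(s, y) = y + 0 = y)
z = -36 (z = -47 + 11 = -36)
40*z + n(-8, 7) = 40*(-36) + 7 = -1440 + 7 = -1433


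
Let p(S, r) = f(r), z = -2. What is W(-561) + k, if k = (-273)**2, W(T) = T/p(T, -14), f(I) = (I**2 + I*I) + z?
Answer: 9688583/130 ≈ 74528.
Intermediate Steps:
f(I) = -2 + 2*I**2 (f(I) = (I**2 + I*I) - 2 = (I**2 + I**2) - 2 = 2*I**2 - 2 = -2 + 2*I**2)
p(S, r) = -2 + 2*r**2
W(T) = T/390 (W(T) = T/(-2 + 2*(-14)**2) = T/(-2 + 2*196) = T/(-2 + 392) = T/390)
k = 74529
W(-561) + k = (1/390)*(-561) + 74529 = -187/130 + 74529 = 9688583/130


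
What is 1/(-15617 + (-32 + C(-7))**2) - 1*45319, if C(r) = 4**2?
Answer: -696145160/15361 ≈ -45319.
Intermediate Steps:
C(r) = 16
1/(-15617 + (-32 + C(-7))**2) - 1*45319 = 1/(-15617 + (-32 + 16)**2) - 1*45319 = 1/(-15617 + (-16)**2) - 45319 = 1/(-15617 + 256) - 45319 = 1/(-15361) - 45319 = -1/15361 - 45319 = -696145160/15361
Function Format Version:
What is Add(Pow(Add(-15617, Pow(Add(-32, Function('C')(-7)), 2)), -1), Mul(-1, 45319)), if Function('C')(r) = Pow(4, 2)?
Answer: Rational(-696145160, 15361) ≈ -45319.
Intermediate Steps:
Function('C')(r) = 16
Add(Pow(Add(-15617, Pow(Add(-32, Function('C')(-7)), 2)), -1), Mul(-1, 45319)) = Add(Pow(Add(-15617, Pow(Add(-32, 16), 2)), -1), Mul(-1, 45319)) = Add(Pow(Add(-15617, Pow(-16, 2)), -1), -45319) = Add(Pow(Add(-15617, 256), -1), -45319) = Add(Pow(-15361, -1), -45319) = Add(Rational(-1, 15361), -45319) = Rational(-696145160, 15361)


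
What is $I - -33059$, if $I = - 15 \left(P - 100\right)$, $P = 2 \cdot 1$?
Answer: $34529$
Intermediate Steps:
$P = 2$
$I = 1470$ ($I = - 15 \left(2 - 100\right) = \left(-15\right) \left(-98\right) = 1470$)
$I - -33059 = 1470 - -33059 = 1470 + 33059 = 34529$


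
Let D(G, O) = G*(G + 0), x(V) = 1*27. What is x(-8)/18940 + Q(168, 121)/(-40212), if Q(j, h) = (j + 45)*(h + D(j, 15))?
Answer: -2382268337/15866985 ≈ -150.14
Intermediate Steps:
x(V) = 27
D(G, O) = G² (D(G, O) = G*G = G²)
Q(j, h) = (45 + j)*(h + j²) (Q(j, h) = (j + 45)*(h + j²) = (45 + j)*(h + j²))
x(-8)/18940 + Q(168, 121)/(-40212) = 27/18940 + (168³ + 45*121 + 45*168² + 121*168)/(-40212) = 27*(1/18940) + (4741632 + 5445 + 45*28224 + 20328)*(-1/40212) = 27/18940 + (4741632 + 5445 + 1270080 + 20328)*(-1/40212) = 27/18940 + 6037485*(-1/40212) = 27/18940 - 2012495/13404 = -2382268337/15866985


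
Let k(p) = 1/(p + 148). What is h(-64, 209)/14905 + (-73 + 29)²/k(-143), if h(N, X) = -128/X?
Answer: 30154603472/3115145 ≈ 9680.0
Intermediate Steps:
k(p) = 1/(148 + p)
h(-64, 209)/14905 + (-73 + 29)²/k(-143) = -128/209/14905 + (-73 + 29)²/(1/(148 - 143)) = -128*1/209*(1/14905) + (-44)²/(1/5) = -128/209*1/14905 + 1936/(⅕) = -128/3115145 + 1936*5 = -128/3115145 + 9680 = 30154603472/3115145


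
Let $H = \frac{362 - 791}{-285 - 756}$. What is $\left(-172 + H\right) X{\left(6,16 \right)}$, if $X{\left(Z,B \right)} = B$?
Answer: $- \frac{952656}{347} \approx -2745.4$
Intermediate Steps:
$H = \frac{143}{347}$ ($H = - \frac{429}{-1041} = \left(-429\right) \left(- \frac{1}{1041}\right) = \frac{143}{347} \approx 0.4121$)
$\left(-172 + H\right) X{\left(6,16 \right)} = \left(-172 + \frac{143}{347}\right) 16 = \left(- \frac{59541}{347}\right) 16 = - \frac{952656}{347}$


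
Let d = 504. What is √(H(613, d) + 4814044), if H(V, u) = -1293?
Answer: √4812751 ≈ 2193.8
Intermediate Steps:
√(H(613, d) + 4814044) = √(-1293 + 4814044) = √4812751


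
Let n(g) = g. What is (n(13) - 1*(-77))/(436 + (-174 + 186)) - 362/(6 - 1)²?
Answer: -79963/5600 ≈ -14.279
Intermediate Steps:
(n(13) - 1*(-77))/(436 + (-174 + 186)) - 362/(6 - 1)² = (13 - 1*(-77))/(436 + (-174 + 186)) - 362/(6 - 1)² = (13 + 77)/(436 + 12) - 362/(5²) = 90/448 - 362/25 = 90*(1/448) - 362*1/25 = 45/224 - 362/25 = -79963/5600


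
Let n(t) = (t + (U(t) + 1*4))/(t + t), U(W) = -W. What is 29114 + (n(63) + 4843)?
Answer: 2139293/63 ≈ 33957.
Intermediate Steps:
n(t) = 2/t (n(t) = (t + (-t + 1*4))/(t + t) = (t + (-t + 4))/((2*t)) = (t + (4 - t))*(1/(2*t)) = 4*(1/(2*t)) = 2/t)
29114 + (n(63) + 4843) = 29114 + (2/63 + 4843) = 29114 + 305111/63 = 2139293/63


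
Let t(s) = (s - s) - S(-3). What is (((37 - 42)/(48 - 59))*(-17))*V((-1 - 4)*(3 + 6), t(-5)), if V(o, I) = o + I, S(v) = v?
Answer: 3570/11 ≈ 324.55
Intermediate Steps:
t(s) = 3 (t(s) = (s - s) - 1*(-3) = 0 + 3 = 3)
V(o, I) = I + o
(((37 - 42)/(48 - 59))*(-17))*V((-1 - 4)*(3 + 6), t(-5)) = (((37 - 42)/(48 - 59))*(-17))*(3 + (-1 - 4)*(3 + 6)) = (-5/(-11)*(-17))*(3 - 5*9) = (-5*(-1/11)*(-17))*(3 - 45) = ((5/11)*(-17))*(-42) = -85/11*(-42) = 3570/11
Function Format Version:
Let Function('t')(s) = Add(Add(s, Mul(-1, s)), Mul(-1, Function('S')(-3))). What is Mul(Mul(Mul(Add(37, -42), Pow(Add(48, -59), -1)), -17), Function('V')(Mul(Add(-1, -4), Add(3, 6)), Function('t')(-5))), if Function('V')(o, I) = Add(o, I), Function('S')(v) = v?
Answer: Rational(3570, 11) ≈ 324.55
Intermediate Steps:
Function('t')(s) = 3 (Function('t')(s) = Add(Add(s, Mul(-1, s)), Mul(-1, -3)) = Add(0, 3) = 3)
Function('V')(o, I) = Add(I, o)
Mul(Mul(Mul(Add(37, -42), Pow(Add(48, -59), -1)), -17), Function('V')(Mul(Add(-1, -4), Add(3, 6)), Function('t')(-5))) = Mul(Mul(Mul(Add(37, -42), Pow(Add(48, -59), -1)), -17), Add(3, Mul(Add(-1, -4), Add(3, 6)))) = Mul(Mul(Mul(-5, Pow(-11, -1)), -17), Add(3, Mul(-5, 9))) = Mul(Mul(Mul(-5, Rational(-1, 11)), -17), Add(3, -45)) = Mul(Mul(Rational(5, 11), -17), -42) = Mul(Rational(-85, 11), -42) = Rational(3570, 11)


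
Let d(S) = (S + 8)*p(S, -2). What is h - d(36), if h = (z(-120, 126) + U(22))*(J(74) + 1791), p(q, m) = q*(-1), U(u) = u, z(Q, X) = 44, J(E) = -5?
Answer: 119460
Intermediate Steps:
p(q, m) = -q
h = 117876 (h = (44 + 22)*(-5 + 1791) = 66*1786 = 117876)
d(S) = -S*(8 + S) (d(S) = (S + 8)*(-S) = (8 + S)*(-S) = -S*(8 + S))
h - d(36) = 117876 - (-1)*36*(8 + 36) = 117876 - (-1)*36*44 = 117876 - 1*(-1584) = 117876 + 1584 = 119460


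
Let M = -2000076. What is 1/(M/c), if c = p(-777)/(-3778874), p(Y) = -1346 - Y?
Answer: -569/7558035194424 ≈ -7.5284e-11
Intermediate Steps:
c = 569/3778874 (c = (-1346 - 1*(-777))/(-3778874) = (-1346 + 777)*(-1/3778874) = -569*(-1/3778874) = 569/3778874 ≈ 0.00015057)
1/(M/c) = 1/(-2000076/569/3778874) = 1/(-2000076*3778874/569) = 1/(-7558035194424/569) = -569/7558035194424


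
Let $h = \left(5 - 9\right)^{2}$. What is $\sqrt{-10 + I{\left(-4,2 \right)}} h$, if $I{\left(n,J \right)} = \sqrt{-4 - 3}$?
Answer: $16 \sqrt{-10 + i \sqrt{7}} \approx 6.6364 + 51.03 i$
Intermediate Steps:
$I{\left(n,J \right)} = i \sqrt{7}$ ($I{\left(n,J \right)} = \sqrt{-7} = i \sqrt{7}$)
$h = 16$ ($h = \left(-4\right)^{2} = 16$)
$\sqrt{-10 + I{\left(-4,2 \right)}} h = \sqrt{-10 + i \sqrt{7}} \cdot 16 = 16 \sqrt{-10 + i \sqrt{7}}$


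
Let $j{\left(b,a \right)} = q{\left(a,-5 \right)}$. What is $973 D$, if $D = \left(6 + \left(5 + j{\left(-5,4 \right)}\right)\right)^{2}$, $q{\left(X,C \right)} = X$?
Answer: $218925$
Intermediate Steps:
$j{\left(b,a \right)} = a$
$D = 225$ ($D = \left(6 + \left(5 + 4\right)\right)^{2} = \left(6 + 9\right)^{2} = 15^{2} = 225$)
$973 D = 973 \cdot 225 = 218925$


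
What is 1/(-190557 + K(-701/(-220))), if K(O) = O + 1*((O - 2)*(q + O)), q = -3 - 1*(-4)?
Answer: -48400/9222564199 ≈ -5.2480e-6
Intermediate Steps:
q = 1 (q = -3 + 4 = 1)
K(O) = O + (1 + O)*(-2 + O) (K(O) = O + 1*((O - 2)*(1 + O)) = O + 1*((-2 + O)*(1 + O)) = O + 1*((1 + O)*(-2 + O)) = O + (1 + O)*(-2 + O))
1/(-190557 + K(-701/(-220))) = 1/(-190557 + (-2 + (-701/(-220))²)) = 1/(-190557 + (-2 + (-701*(-1/220))²)) = 1/(-190557 + (-2 + (701/220)²)) = 1/(-190557 + (-2 + 491401/48400)) = 1/(-190557 + 394601/48400) = 1/(-9222564199/48400) = -48400/9222564199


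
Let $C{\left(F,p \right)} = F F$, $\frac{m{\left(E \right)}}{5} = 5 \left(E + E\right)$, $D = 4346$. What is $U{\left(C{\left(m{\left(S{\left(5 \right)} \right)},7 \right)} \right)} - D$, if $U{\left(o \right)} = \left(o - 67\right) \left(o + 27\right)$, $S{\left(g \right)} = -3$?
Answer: $505343845$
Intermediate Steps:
$m{\left(E \right)} = 50 E$ ($m{\left(E \right)} = 5 \cdot 5 \left(E + E\right) = 5 \cdot 5 \cdot 2 E = 5 \cdot 10 E = 50 E$)
$C{\left(F,p \right)} = F^{2}$
$U{\left(o \right)} = \left(-67 + o\right) \left(27 + o\right)$
$U{\left(C{\left(m{\left(S{\left(5 \right)} \right)},7 \right)} \right)} - D = \left(-1809 + \left(\left(50 \left(-3\right)\right)^{2}\right)^{2} - 40 \left(50 \left(-3\right)\right)^{2}\right) - 4346 = \left(-1809 + \left(\left(-150\right)^{2}\right)^{2} - 40 \left(-150\right)^{2}\right) - 4346 = \left(-1809 + 22500^{2} - 900000\right) - 4346 = \left(-1809 + 506250000 - 900000\right) - 4346 = 505348191 - 4346 = 505343845$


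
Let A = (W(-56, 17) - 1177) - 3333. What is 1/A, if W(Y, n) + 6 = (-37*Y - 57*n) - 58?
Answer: -1/3471 ≈ -0.00028810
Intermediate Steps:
W(Y, n) = -64 - 57*n - 37*Y (W(Y, n) = -6 + ((-37*Y - 57*n) - 58) = -6 + ((-57*n - 37*Y) - 58) = -6 + (-58 - 57*n - 37*Y) = -64 - 57*n - 37*Y)
A = -3471 (A = ((-64 - 57*17 - 37*(-56)) - 1177) - 3333 = ((-64 - 969 + 2072) - 1177) - 3333 = (1039 - 1177) - 3333 = -138 - 3333 = -3471)
1/A = 1/(-3471) = -1/3471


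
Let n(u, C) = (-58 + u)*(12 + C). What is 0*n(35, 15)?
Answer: 0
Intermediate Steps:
0*n(35, 15) = 0*(-696 - 58*15 + 12*35 + 15*35) = 0*(-696 - 870 + 420 + 525) = 0*(-621) = 0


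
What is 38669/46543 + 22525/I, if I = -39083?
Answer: 27230556/107002357 ≈ 0.25449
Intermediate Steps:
38669/46543 + 22525/I = 38669/46543 + 22525/(-39083) = 38669*(1/46543) + 22525*(-1/39083) = 38669/46543 - 1325/2299 = 27230556/107002357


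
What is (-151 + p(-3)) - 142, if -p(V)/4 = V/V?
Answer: -297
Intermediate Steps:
p(V) = -4 (p(V) = -4*V/V = -4*1 = -4)
(-151 + p(-3)) - 142 = (-151 - 4) - 142 = -155 - 142 = -297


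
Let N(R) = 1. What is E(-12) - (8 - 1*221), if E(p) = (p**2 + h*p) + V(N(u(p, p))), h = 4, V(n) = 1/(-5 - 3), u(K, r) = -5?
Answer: 2471/8 ≈ 308.88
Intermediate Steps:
V(n) = -1/8 (V(n) = 1/(-8) = -1/8)
E(p) = -1/8 + p**2 + 4*p (E(p) = (p**2 + 4*p) - 1/8 = -1/8 + p**2 + 4*p)
E(-12) - (8 - 1*221) = (-1/8 + (-12)**2 + 4*(-12)) - (8 - 1*221) = (-1/8 + 144 - 48) - (8 - 221) = 767/8 - 1*(-213) = 767/8 + 213 = 2471/8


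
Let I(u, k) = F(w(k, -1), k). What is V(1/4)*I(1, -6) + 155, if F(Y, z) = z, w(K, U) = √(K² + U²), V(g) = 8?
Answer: 107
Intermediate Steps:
I(u, k) = k
V(1/4)*I(1, -6) + 155 = 8*(-6) + 155 = -48 + 155 = 107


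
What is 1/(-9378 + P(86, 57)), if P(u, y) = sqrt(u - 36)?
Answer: -4689/43973417 - 5*sqrt(2)/87946834 ≈ -0.00010671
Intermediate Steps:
P(u, y) = sqrt(-36 + u)
1/(-9378 + P(86, 57)) = 1/(-9378 + sqrt(-36 + 86)) = 1/(-9378 + sqrt(50)) = 1/(-9378 + 5*sqrt(2))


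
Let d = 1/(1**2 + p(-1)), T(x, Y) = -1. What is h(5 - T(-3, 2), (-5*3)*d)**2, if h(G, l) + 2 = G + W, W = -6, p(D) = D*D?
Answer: 4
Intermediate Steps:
p(D) = D**2
d = 1/2 (d = 1/(1**2 + (-1)**2) = 1/(1 + 1) = 1/2 ≈ 0.50000)
h(G, l) = -8 + G (h(G, l) = -2 + (G - 6) = -2 + (-6 + G) = -8 + G)
h(5 - T(-3, 2), (-5*3)*d)**2 = (-8 + (5 - 1*(-1)))**2 = (-8 + (5 + 1))**2 = (-8 + 6)**2 = (-2)**2 = 4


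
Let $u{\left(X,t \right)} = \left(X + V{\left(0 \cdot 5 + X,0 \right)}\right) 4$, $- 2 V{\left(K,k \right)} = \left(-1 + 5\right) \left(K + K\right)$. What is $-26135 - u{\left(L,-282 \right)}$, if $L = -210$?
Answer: $-28655$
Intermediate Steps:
$V{\left(K,k \right)} = - 4 K$ ($V{\left(K,k \right)} = - \frac{\left(-1 + 5\right) \left(K + K\right)}{2} = - \frac{4 \cdot 2 K}{2} = - \frac{8 K}{2} = - 4 K$)
$u{\left(X,t \right)} = - 12 X$ ($u{\left(X,t \right)} = \left(X - 4 \left(0 \cdot 5 + X\right)\right) 4 = \left(X - 4 \left(0 + X\right)\right) 4 = \left(X - 4 X\right) 4 = - 3 X 4 = - 12 X$)
$-26135 - u{\left(L,-282 \right)} = -26135 - \left(-12\right) \left(-210\right) = -26135 - 2520 = -28655$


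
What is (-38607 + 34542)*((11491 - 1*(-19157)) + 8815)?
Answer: -160417095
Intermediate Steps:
(-38607 + 34542)*((11491 - 1*(-19157)) + 8815) = -4065*((11491 + 19157) + 8815) = -4065*(30648 + 8815) = -4065*39463 = -160417095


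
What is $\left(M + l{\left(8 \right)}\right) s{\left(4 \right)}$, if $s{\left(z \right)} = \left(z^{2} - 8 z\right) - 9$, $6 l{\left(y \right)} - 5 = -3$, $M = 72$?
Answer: $- \frac{5425}{3} \approx -1808.3$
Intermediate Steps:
$l{\left(y \right)} = \frac{1}{3}$ ($l{\left(y \right)} = \frac{5}{6} + \frac{1}{6} \left(-3\right) = \frac{5}{6} - \frac{1}{2} = \frac{1}{3}$)
$s{\left(z \right)} = -9 + z^{2} - 8 z$
$\left(M + l{\left(8 \right)}\right) s{\left(4 \right)} = \left(72 + \frac{1}{3}\right) \left(-9 + 4^{2} - 32\right) = \frac{217 \left(-9 + 16 - 32\right)}{3} = \frac{217}{3} \left(-25\right) = - \frac{5425}{3}$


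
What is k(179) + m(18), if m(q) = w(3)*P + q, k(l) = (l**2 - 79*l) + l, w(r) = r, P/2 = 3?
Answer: 18115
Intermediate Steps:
P = 6 (P = 2*3 = 6)
k(l) = l**2 - 78*l
m(q) = 18 + q (m(q) = 3*6 + q = 18 + q)
k(179) + m(18) = 179*(-78 + 179) + (18 + 18) = 179*101 + 36 = 18079 + 36 = 18115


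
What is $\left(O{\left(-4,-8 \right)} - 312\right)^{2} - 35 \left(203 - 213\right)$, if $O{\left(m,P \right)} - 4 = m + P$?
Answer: $102750$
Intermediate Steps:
$O{\left(m,P \right)} = 4 + P + m$ ($O{\left(m,P \right)} = 4 + \left(m + P\right) = 4 + \left(P + m\right) = 4 + P + m$)
$\left(O{\left(-4,-8 \right)} - 312\right)^{2} - 35 \left(203 - 213\right) = \left(\left(4 - 8 - 4\right) - 312\right)^{2} - 35 \left(203 - 213\right) = \left(-8 - 312\right)^{2} - 35 \left(-10\right) = \left(-320\right)^{2} - -350 = 102400 + 350 = 102750$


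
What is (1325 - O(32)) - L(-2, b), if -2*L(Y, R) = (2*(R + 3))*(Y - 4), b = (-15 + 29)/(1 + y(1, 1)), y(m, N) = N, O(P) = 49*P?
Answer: -303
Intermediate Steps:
b = 7 (b = (-15 + 29)/(1 + 1) = 14/2 = 14*(1/2) = 7)
L(Y, R) = -(-4 + Y)*(6 + 2*R)/2 (L(Y, R) = -2*(R + 3)*(Y - 4)/2 = -2*(3 + R)*(-4 + Y)/2 = -(6 + 2*R)*(-4 + Y)/2 = -(-4 + Y)*(6 + 2*R)/2)
(1325 - O(32)) - L(-2, b) = (1325 - 49*32) - (12 - 3*(-2) + 4*7 - 1*7*(-2)) = (1325 - 1*1568) - (12 + 6 + 28 + 14) = (1325 - 1568) - 1*60 = -243 - 60 = -303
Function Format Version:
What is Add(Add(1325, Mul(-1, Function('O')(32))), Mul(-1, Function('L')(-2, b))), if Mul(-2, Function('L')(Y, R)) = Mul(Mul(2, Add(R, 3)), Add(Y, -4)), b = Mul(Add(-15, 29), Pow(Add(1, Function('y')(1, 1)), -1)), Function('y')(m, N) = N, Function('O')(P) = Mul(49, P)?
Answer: -303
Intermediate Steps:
b = 7 (b = Mul(Add(-15, 29), Pow(Add(1, 1), -1)) = Mul(14, Pow(2, -1)) = Mul(14, Rational(1, 2)) = 7)
Function('L')(Y, R) = Mul(Rational(-1, 2), Add(-4, Y), Add(6, Mul(2, R))) (Function('L')(Y, R) = Mul(Rational(-1, 2), Mul(Mul(2, Add(R, 3)), Add(Y, -4))) = Mul(Rational(-1, 2), Mul(Mul(2, Add(3, R)), Add(-4, Y))) = Mul(Rational(-1, 2), Mul(Add(6, Mul(2, R)), Add(-4, Y))) = Mul(Rational(-1, 2), Mul(Add(-4, Y), Add(6, Mul(2, R)))) = Mul(Rational(-1, 2), Add(-4, Y), Add(6, Mul(2, R))))
Add(Add(1325, Mul(-1, Function('O')(32))), Mul(-1, Function('L')(-2, b))) = Add(Add(1325, Mul(-1, Mul(49, 32))), Mul(-1, Add(12, Mul(-3, -2), Mul(4, 7), Mul(-1, 7, -2)))) = Add(Add(1325, Mul(-1, 1568)), Mul(-1, Add(12, 6, 28, 14))) = Add(Add(1325, -1568), Mul(-1, 60)) = Add(-243, -60) = -303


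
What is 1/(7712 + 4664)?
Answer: 1/12376 ≈ 8.0802e-5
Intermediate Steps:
1/(7712 + 4664) = 1/12376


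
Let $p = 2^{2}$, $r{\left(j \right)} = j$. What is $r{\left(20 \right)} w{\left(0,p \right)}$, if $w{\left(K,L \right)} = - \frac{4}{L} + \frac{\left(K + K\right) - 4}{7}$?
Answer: $- \frac{220}{7} \approx -31.429$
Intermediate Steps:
$p = 4$
$w{\left(K,L \right)} = - \frac{4}{7} - \frac{4}{L} + \frac{2 K}{7}$ ($w{\left(K,L \right)} = - \frac{4}{L} + \left(2 K - 4\right) \frac{1}{7} = - \frac{4}{L} + \left(-4 + 2 K\right) \frac{1}{7} = - \frac{4}{L} + \left(- \frac{4}{7} + \frac{2 K}{7}\right) = - \frac{4}{7} - \frac{4}{L} + \frac{2 K}{7}$)
$r{\left(20 \right)} w{\left(0,p \right)} = 20 \frac{2 \left(-14 + 4 \left(-2 + 0\right)\right)}{7 \cdot 4} = 20 \cdot \frac{2}{7} \cdot \frac{1}{4} \left(-14 + 4 \left(-2\right)\right) = 20 \cdot \frac{2}{7} \cdot \frac{1}{4} \left(-14 - 8\right) = 20 \cdot \frac{2}{7} \cdot \frac{1}{4} \left(-22\right) = 20 \left(- \frac{11}{7}\right) = - \frac{220}{7}$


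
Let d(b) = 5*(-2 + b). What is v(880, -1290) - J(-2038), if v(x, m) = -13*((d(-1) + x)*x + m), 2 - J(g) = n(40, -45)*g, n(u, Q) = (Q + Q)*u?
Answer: -2542032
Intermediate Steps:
d(b) = -10 + 5*b
n(u, Q) = 2*Q*u (n(u, Q) = (2*Q)*u = 2*Q*u)
J(g) = 2 + 3600*g (J(g) = 2 - 2*(-45)*40*g = 2 - (-3600)*g = 2 + 3600*g)
v(x, m) = -13*m - 13*x*(-15 + x) (v(x, m) = -13*(((-10 + 5*(-1)) + x)*x + m) = -13*(((-10 - 5) + x)*x + m) = -13*((-15 + x)*x + m) = -13*(x*(-15 + x) + m) = -13*(m + x*(-15 + x)) = -13*m - 13*x*(-15 + x))
v(880, -1290) - J(-2038) = (-13*(-1290) - 13*880² + 195*880) - (2 + 3600*(-2038)) = (16770 - 13*774400 + 171600) - (2 - 7336800) = (16770 - 10067200 + 171600) - 1*(-7336798) = -9878830 + 7336798 = -2542032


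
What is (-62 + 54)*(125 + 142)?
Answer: -2136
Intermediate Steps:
(-62 + 54)*(125 + 142) = -8*267 = -2136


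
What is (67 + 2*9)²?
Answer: 7225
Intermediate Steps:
(67 + 2*9)² = (67 + 18)² = 85² = 7225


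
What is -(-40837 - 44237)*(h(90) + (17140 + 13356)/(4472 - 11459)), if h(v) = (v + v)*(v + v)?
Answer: 6418785204832/2329 ≈ 2.7560e+9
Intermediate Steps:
h(v) = 4*v² (h(v) = (2*v)*(2*v) = 4*v²)
-(-40837 - 44237)*(h(90) + (17140 + 13356)/(4472 - 11459)) = -(-40837 - 44237)*(4*90² + (17140 + 13356)/(4472 - 11459)) = -(-85074)*(4*8100 + 30496/(-6987)) = -(-85074)*(32400 + 30496*(-1/6987)) = -(-85074)*(32400 - 30496/6987) = -(-85074)*226348304/6987 = -1*(-6418785204832/2329) = 6418785204832/2329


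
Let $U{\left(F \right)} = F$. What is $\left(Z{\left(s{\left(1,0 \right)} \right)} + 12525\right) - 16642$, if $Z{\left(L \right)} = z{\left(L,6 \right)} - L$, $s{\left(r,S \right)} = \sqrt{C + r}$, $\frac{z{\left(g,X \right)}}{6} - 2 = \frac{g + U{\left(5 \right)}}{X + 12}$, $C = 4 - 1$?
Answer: $- \frac{12314}{3} \approx -4104.7$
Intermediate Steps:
$C = 3$ ($C = 4 - 1 = 3$)
$z{\left(g,X \right)} = 12 + \frac{6 \left(5 + g\right)}{12 + X}$ ($z{\left(g,X \right)} = 12 + 6 \frac{g + 5}{X + 12} = 12 + 6 \frac{5 + g}{12 + X} = 12 + \frac{6 \left(5 + g\right)}{12 + X}$)
$s{\left(r,S \right)} = \sqrt{3 + r}$
$Z{\left(L \right)} = \frac{41}{3} - \frac{2 L}{3}$ ($Z{\left(L \right)} = \frac{6 \left(29 + L + 2 \cdot 6\right)}{12 + 6} - L = \frac{6 \left(29 + L + 12\right)}{18} - L = 6 \cdot \frac{1}{18} \left(41 + L\right) - L = \left(\frac{41}{3} + \frac{L}{3}\right) - L = \frac{41}{3} - \frac{2 L}{3}$)
$\left(Z{\left(s{\left(1,0 \right)} \right)} + 12525\right) - 16642 = \left(\left(\frac{41}{3} - \frac{2 \sqrt{3 + 1}}{3}\right) + 12525\right) - 16642 = \left(\left(\frac{41}{3} - \frac{2 \sqrt{4}}{3}\right) + 12525\right) - 16642 = \left(\left(\frac{41}{3} - \frac{4}{3}\right) + 12525\right) - 16642 = \left(\frac{37}{3} + 12525\right) - 16642 = \frac{37612}{3} - 16642 = - \frac{12314}{3}$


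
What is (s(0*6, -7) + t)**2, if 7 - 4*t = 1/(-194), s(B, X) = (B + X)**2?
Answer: 1551020689/602176 ≈ 2575.7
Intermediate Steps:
t = 1359/776 (t = 7/4 - 1/4/(-194) = 7/4 - 1/4*(-1/194) = 7/4 + 1/776 = 1359/776 ≈ 1.7513)
(s(0*6, -7) + t)**2 = ((0*6 - 7)**2 + 1359/776)**2 = ((0 - 7)**2 + 1359/776)**2 = ((-7)**2 + 1359/776)**2 = (49 + 1359/776)**2 = (39383/776)**2 = 1551020689/602176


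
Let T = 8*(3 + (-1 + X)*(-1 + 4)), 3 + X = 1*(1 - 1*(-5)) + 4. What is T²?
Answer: 28224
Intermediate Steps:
X = 7 (X = -3 + (1*(1 - 1*(-5)) + 4) = -3 + (1*(1 + 5) + 4) = -3 + (1*6 + 4) = -3 + (6 + 4) = -3 + 10 = 7)
T = 168 (T = 8*(3 + (-1 + 7)*(-1 + 4)) = 8*(3 + 6*3) = 8*(3 + 18) = 8*21 = 168)
T² = 168² = 28224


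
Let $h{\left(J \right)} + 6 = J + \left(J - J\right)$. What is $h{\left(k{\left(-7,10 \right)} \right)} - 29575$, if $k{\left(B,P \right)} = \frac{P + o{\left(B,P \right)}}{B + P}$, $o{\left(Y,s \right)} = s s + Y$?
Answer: $- \frac{88640}{3} \approx -29547.0$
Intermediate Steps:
$o{\left(Y,s \right)} = Y + s^{2}$ ($o{\left(Y,s \right)} = s^{2} + Y = Y + s^{2}$)
$k{\left(B,P \right)} = \frac{B + P + P^{2}}{B + P}$ ($k{\left(B,P \right)} = \frac{P + \left(B + P^{2}\right)}{B + P} = \frac{B + P + P^{2}}{B + P}$)
$h{\left(J \right)} = -6 + J$ ($h{\left(J \right)} = -6 + \left(J + \left(J - J\right)\right) = -6 + \left(J + 0\right) = -6 + J$)
$h{\left(k{\left(-7,10 \right)} \right)} - 29575 = \left(-6 + \frac{-7 + 10 + 10^{2}}{-7 + 10}\right) - 29575 = \left(-6 + \frac{-7 + 10 + 100}{3}\right) - 29575 = \left(-6 + \frac{1}{3} \cdot 103\right) - 29575 = \left(-6 + \frac{103}{3}\right) - 29575 = \frac{85}{3} - 29575 = - \frac{88640}{3}$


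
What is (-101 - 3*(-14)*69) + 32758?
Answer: 35555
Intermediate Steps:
(-101 - 3*(-14)*69) + 32758 = (-101 + 42*69) + 32758 = (-101 + 2898) + 32758 = 2797 + 32758 = 35555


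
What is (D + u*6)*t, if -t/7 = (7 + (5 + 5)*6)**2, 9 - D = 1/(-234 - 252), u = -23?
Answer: 1970002139/486 ≈ 4.0535e+6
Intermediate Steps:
D = 4375/486 (D = 9 - 1/(-234 - 252) = 9 - 1/(-486) = 9 - 1*(-1/486) = 9 + 1/486 = 4375/486 ≈ 9.0021)
t = -31423 (t = -7*(7 + (5 + 5)*6)**2 = -7*(7 + 10*6)**2 = -7*(7 + 60)**2 = -7*67**2 = -7*4489 = -31423)
(D + u*6)*t = (4375/486 - 23*6)*(-31423) = (4375/486 - 138)*(-31423) = -62693/486*(-31423) = 1970002139/486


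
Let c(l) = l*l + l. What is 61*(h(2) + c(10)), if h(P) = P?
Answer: 6832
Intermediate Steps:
c(l) = l + l² (c(l) = l² + l = l + l²)
61*(h(2) + c(10)) = 61*(2 + 10*(1 + 10)) = 61*(2 + 10*11) = 61*(2 + 110) = 61*112 = 6832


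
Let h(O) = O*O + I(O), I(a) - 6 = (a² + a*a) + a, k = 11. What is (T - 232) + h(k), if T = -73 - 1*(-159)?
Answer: 234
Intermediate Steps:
I(a) = 6 + a + 2*a² (I(a) = 6 + ((a² + a*a) + a) = 6 + ((a² + a²) + a) = 6 + (2*a² + a) = 6 + (a + 2*a²) = 6 + a + 2*a²)
T = 86 (T = -73 + 159 = 86)
h(O) = 6 + O + 3*O² (h(O) = O*O + (6 + O + 2*O²) = O² + (6 + O + 2*O²) = 6 + O + 3*O²)
(T - 232) + h(k) = (86 - 232) + (6 + 11 + 3*11²) = -146 + (6 + 11 + 3*121) = -146 + (6 + 11 + 363) = -146 + 380 = 234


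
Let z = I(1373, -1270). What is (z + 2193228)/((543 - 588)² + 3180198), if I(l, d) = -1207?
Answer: 2192021/3182223 ≈ 0.68883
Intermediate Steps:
z = -1207
(z + 2193228)/((543 - 588)² + 3180198) = (-1207 + 2193228)/((543 - 588)² + 3180198) = 2192021/((-45)² + 3180198) = 2192021/(2025 + 3180198) = 2192021/3182223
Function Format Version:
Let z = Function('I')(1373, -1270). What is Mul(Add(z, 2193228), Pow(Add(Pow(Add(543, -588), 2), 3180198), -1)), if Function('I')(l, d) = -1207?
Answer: Rational(2192021, 3182223) ≈ 0.68883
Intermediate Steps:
z = -1207
Mul(Add(z, 2193228), Pow(Add(Pow(Add(543, -588), 2), 3180198), -1)) = Mul(Add(-1207, 2193228), Pow(Add(Pow(Add(543, -588), 2), 3180198), -1)) = Mul(2192021, Pow(Add(Pow(-45, 2), 3180198), -1)) = Mul(2192021, Pow(Add(2025, 3180198), -1)) = Mul(2192021, Pow(3182223, -1)) = Mul(2192021, Rational(1, 3182223)) = Rational(2192021, 3182223)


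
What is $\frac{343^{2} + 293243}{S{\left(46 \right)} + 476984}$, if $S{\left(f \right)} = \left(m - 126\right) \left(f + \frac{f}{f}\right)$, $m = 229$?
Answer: $\frac{410892}{481825} \approx 0.85278$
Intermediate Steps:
$S{\left(f \right)} = 103 + 103 f$ ($S{\left(f \right)} = \left(229 - 126\right) \left(f + \frac{f}{f}\right) = 103 \left(f + 1\right) = 103 \left(1 + f\right) = 103 + 103 f$)
$\frac{343^{2} + 293243}{S{\left(46 \right)} + 476984} = \frac{343^{2} + 293243}{\left(103 + 103 \cdot 46\right) + 476984} = \frac{117649 + 293243}{\left(103 + 4738\right) + 476984} = \frac{410892}{4841 + 476984} = \frac{410892}{481825}$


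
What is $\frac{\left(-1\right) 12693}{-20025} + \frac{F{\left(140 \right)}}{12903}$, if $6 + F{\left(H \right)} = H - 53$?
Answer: $\frac{18377756}{28709175} \approx 0.64013$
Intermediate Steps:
$F{\left(H \right)} = -59 + H$ ($F{\left(H \right)} = -6 + \left(H - 53\right) = -6 + \left(-53 + H\right) = -59 + H$)
$\frac{\left(-1\right) 12693}{-20025} + \frac{F{\left(140 \right)}}{12903} = \frac{\left(-1\right) 12693}{-20025} + \frac{-59 + 140}{12903} = \left(-12693\right) \left(- \frac{1}{20025}\right) + 81 \cdot \frac{1}{12903} = \frac{4231}{6675} + \frac{27}{4301} = \frac{18377756}{28709175}$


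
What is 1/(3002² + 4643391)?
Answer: 1/13655395 ≈ 7.3231e-8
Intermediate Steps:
1/(3002² + 4643391) = 1/(9012004 + 4643391) = 1/13655395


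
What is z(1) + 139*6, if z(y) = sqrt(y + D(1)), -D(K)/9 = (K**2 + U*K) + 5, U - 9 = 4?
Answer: 834 + I*sqrt(170) ≈ 834.0 + 13.038*I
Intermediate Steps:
U = 13 (U = 9 + 4 = 13)
D(K) = -45 - 117*K - 9*K**2 (D(K) = -9*((K**2 + 13*K) + 5) = -9*(5 + K**2 + 13*K) = -45 - 117*K - 9*K**2)
z(y) = sqrt(-171 + y) (z(y) = sqrt(y + (-45 - 117*1 - 9*1**2)) = sqrt(y + (-45 - 117 - 9*1)) = sqrt(y + (-45 - 117 - 9)) = sqrt(y - 171) = sqrt(-171 + y))
z(1) + 139*6 = sqrt(-171 + 1) + 139*6 = sqrt(-170) + 834 = I*sqrt(170) + 834 = 834 + I*sqrt(170)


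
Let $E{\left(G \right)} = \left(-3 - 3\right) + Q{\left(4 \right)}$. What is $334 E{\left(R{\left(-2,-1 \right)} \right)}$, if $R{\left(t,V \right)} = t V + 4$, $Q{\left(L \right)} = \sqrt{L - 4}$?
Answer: $-2004$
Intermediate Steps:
$Q{\left(L \right)} = \sqrt{-4 + L}$
$R{\left(t,V \right)} = 4 + V t$ ($R{\left(t,V \right)} = V t + 4 = 4 + V t$)
$E{\left(G \right)} = -6$ ($E{\left(G \right)} = \left(-3 - 3\right) + \sqrt{-4 + 4} = -6 + \sqrt{0} = -6 + 0 = -6$)
$334 E{\left(R{\left(-2,-1 \right)} \right)} = 334 \left(-6\right) = -2004$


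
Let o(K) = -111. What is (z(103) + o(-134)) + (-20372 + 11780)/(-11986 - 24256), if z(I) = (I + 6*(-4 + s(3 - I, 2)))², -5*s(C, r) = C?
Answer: 715602586/18121 ≈ 39490.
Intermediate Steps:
s(C, r) = -C/5
z(I) = (-138/5 + 11*I/5)² (z(I) = (I + 6*(-4 - (3 - I)/5))² = (I + 6*(-4 + (-⅗ + I/5)))² = (I + 6*(-23/5 + I/5))² = (I + (-138/5 + 6*I/5))² = (-138/5 + 11*I/5)²)
(z(103) + o(-134)) + (-20372 + 11780)/(-11986 - 24256) = ((-138 + 11*103)²/25 - 111) + (-20372 + 11780)/(-11986 - 24256) = ((-138 + 1133)²/25 - 111) - 8592/(-36242) = ((1/25)*995² - 111) - 8592*(-1/36242) = ((1/25)*990025 - 111) + 4296/18121 = (39601 - 111) + 4296/18121 = 39490 + 4296/18121 = 715602586/18121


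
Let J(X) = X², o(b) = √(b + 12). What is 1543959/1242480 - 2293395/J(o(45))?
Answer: -16663212947/414160 ≈ -40234.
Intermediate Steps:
o(b) = √(12 + b)
1543959/1242480 - 2293395/J(o(45)) = 1543959/1242480 - 2293395/(12 + 45) = 1543959*(1/1242480) - 2293395/((√57)²) = 514653/414160 - 2293395/57 = 514653/414160 - 2293395*1/57 = 514653/414160 - 40235 = -16663212947/414160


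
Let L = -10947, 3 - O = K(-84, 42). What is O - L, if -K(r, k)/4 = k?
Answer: 11118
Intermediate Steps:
K(r, k) = -4*k
O = 171 (O = 3 - (-4)*42 = 3 - 1*(-168) = 3 + 168 = 171)
O - L = 171 - 1*(-10947) = 171 + 10947 = 11118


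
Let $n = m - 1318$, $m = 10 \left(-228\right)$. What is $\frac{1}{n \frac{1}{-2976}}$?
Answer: $\frac{1488}{1799} \approx 0.82713$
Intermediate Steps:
$m = -2280$
$n = -3598$ ($n = -2280 - 1318 = -3598$)
$\frac{1}{n \frac{1}{-2976}} = \frac{1}{\left(-3598\right) \frac{1}{-2976}} = \frac{1}{\left(-3598\right) \left(- \frac{1}{2976}\right)} = \frac{1}{\frac{1799}{1488}} = \frac{1488}{1799}$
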